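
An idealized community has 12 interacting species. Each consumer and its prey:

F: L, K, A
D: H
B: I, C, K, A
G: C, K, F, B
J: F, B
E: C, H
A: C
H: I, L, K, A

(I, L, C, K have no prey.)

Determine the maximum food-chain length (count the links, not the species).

3 links

One longest chain: C → A → F → J.
It has 4 species and 3 links.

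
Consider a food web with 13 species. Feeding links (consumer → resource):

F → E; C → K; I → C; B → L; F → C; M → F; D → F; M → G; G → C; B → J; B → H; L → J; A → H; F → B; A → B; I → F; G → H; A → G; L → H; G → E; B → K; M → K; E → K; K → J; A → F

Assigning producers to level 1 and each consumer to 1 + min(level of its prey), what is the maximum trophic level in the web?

4

Producers (level 1): H, J.
Following each consumer down to its lowest-level prey: H → B → F → I (levels 1 through 4).
All prey of I (F 3, C 3) are at level 3 or above, so I is at level 1 + 3 = 4.
Every consumer has at least one prey at level 3 or below, so none exceeds level 4.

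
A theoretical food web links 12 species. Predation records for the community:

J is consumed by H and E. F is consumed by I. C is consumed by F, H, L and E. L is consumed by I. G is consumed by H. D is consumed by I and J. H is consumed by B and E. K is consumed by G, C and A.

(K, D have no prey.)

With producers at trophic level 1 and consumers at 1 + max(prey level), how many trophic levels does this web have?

Producers (level 1): K, D.
K → C → H → E gives E level 4.
No species has a prey at level 4, so no species reaches level 5.

4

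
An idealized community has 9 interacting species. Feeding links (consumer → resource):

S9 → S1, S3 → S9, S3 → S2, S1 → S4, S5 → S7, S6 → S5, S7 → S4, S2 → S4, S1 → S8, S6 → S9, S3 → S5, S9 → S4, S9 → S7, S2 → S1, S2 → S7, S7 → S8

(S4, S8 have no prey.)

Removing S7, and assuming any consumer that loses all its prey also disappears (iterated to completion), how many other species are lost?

1

Remove S7.
Round 1: S5 (all prey gone) → extinct.
No further losses. Total secondary extinctions: 1.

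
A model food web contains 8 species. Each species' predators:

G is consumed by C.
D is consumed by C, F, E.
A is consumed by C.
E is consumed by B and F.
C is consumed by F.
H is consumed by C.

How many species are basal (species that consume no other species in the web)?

Basal species (no prey listed): G, H, D, A.
Count: 4.

4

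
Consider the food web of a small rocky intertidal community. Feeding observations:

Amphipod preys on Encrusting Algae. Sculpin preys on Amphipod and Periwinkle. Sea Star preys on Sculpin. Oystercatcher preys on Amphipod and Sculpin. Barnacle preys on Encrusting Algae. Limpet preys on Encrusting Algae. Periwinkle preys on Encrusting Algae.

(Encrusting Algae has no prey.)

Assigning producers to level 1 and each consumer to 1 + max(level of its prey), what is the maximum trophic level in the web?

4

Producers (level 1): Encrusting Algae.
Encrusting Algae → Amphipod → Sculpin → Sea Star gives Sea Star level 4.
No species has a prey at level 4, so no species reaches level 5.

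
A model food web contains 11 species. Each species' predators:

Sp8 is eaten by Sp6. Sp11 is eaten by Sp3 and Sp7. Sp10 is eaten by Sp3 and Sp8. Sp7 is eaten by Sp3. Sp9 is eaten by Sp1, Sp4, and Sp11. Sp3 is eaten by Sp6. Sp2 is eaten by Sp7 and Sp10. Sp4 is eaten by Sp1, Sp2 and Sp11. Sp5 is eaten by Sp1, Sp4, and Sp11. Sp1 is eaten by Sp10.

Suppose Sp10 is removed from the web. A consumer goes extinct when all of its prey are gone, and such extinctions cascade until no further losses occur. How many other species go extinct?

Remove Sp10.
Round 1: Sp8 (all prey gone) → extinct.
No further losses. Total secondary extinctions: 1.

1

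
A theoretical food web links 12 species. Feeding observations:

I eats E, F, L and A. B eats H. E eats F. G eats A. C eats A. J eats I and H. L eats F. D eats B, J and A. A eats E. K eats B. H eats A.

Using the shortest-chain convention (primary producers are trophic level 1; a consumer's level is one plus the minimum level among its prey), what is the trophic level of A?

F is a producer → level 1.
E eats F → level 2.
A eats E → level 3.
No prey of A is below level 2, so 3 is the minimum.

Trophic level 3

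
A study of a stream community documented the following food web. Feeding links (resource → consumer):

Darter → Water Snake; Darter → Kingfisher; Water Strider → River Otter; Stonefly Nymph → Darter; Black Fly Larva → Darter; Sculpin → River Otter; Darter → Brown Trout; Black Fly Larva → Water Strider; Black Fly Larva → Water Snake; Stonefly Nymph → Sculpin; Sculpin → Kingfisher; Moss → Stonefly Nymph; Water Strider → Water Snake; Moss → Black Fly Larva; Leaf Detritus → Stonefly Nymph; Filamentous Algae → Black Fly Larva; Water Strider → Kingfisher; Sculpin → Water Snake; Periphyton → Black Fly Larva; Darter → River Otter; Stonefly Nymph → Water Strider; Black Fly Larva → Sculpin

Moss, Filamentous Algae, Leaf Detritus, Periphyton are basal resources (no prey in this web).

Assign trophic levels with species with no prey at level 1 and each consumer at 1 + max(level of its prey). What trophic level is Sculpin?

Moss has no prey (basal) → level 1.
Stonefly Nymph eats Moss (level 1); other prey at levels: Leaf Detritus 1 → level 2.
Sculpin eats Stonefly Nymph (level 2); other prey at levels: Black Fly Larva 2 → level 3.

Trophic level 3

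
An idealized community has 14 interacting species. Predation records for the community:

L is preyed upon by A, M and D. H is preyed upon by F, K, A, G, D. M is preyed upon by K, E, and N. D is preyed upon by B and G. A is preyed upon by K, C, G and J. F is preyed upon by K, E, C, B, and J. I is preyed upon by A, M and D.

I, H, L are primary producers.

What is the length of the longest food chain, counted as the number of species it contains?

One longest chain: I → D → G.
It has 3 species and 2 links.

3 species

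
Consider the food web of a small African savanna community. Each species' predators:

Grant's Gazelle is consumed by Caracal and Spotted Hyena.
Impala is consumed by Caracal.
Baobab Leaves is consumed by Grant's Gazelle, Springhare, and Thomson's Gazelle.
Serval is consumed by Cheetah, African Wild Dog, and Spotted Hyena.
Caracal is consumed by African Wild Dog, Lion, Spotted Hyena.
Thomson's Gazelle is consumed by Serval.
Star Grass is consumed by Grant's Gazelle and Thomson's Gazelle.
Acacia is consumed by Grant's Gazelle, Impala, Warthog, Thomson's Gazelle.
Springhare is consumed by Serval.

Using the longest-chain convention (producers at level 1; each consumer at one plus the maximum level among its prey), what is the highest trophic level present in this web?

4

Producers (level 1): Star Grass, Baobab Leaves, Acacia.
Star Grass → Grant's Gazelle → Caracal → Lion gives Lion level 4.
No species has a prey at level 4, so no species reaches level 5.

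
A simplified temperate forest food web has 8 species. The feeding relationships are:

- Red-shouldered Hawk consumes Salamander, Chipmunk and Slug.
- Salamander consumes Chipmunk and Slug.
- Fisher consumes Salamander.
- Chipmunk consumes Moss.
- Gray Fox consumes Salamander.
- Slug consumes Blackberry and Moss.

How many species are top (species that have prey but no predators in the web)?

3

Top species (has prey, but nothing eats it): Fisher, Gray Fox, Red-shouldered Hawk.
Count: 3.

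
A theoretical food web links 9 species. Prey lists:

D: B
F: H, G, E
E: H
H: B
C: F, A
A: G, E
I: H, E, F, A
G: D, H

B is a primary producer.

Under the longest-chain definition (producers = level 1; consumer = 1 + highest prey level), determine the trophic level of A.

Trophic level 4

B is a producer → level 1.
D eats B → level 2.
G eats D (level 2); other prey at levels: H 2 → level 3.
A eats G (level 3); other prey at levels: E 3 → level 4.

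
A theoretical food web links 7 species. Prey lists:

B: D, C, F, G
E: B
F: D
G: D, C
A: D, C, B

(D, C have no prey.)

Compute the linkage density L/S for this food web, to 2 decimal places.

L/S = 1.57

There are L = 11 links among S = 7 species.
L/S = 11/7 = 1.5714 ≈ 1.57.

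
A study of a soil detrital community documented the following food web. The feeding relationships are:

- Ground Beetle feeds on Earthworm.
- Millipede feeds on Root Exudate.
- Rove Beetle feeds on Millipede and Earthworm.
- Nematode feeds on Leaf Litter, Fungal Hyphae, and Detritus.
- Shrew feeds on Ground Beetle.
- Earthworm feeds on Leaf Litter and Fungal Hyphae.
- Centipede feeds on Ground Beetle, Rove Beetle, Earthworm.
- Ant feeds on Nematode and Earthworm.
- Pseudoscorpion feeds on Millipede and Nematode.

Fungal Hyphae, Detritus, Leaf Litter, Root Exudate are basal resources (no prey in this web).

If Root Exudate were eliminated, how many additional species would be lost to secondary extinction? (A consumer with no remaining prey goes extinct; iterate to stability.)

Remove Root Exudate.
Round 1: Millipede (all prey gone) → extinct.
No further losses. Total secondary extinctions: 1.

1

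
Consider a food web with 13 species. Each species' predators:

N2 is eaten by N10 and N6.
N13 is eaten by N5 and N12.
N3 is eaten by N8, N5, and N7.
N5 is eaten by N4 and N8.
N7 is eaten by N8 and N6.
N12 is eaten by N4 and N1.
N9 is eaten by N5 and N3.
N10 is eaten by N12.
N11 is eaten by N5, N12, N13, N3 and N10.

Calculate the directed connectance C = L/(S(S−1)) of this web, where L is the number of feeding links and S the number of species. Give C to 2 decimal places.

C = 0.13

The web has S = 13 species and L = 21 feeding links.
C = L / (S(S−1)) = 21 / 156 = 0.1346 ≈ 0.13.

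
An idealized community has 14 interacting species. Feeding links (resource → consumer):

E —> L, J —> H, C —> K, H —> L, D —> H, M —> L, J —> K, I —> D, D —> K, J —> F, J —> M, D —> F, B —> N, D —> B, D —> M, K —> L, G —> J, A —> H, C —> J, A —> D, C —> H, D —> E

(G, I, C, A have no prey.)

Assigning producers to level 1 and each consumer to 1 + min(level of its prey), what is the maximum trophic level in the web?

4

Producers (level 1): G, I, C, A.
Following each consumer down to its lowest-level prey: I → D → B → N (levels 1 through 4).
All prey of N (B 3) are at level 3 or above, so N is at level 1 + 3 = 4.
Every consumer has at least one prey at level 3 or below, so none exceeds level 4.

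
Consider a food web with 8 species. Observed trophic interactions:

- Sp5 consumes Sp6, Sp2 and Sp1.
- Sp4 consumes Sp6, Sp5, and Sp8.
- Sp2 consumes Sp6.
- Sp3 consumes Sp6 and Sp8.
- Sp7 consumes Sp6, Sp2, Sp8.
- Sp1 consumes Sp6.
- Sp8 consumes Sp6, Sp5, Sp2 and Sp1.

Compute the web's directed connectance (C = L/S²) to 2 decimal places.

C = 0.27

The web has S = 8 species and L = 17 feeding links.
C = L / S² = 17 / 64 = 0.2656 ≈ 0.27.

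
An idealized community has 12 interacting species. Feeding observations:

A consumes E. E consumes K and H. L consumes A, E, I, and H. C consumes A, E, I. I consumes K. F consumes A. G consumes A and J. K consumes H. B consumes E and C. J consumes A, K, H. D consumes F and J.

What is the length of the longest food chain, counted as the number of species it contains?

One longest chain: H → K → E → A → J → G.
It has 6 species and 5 links.

6 species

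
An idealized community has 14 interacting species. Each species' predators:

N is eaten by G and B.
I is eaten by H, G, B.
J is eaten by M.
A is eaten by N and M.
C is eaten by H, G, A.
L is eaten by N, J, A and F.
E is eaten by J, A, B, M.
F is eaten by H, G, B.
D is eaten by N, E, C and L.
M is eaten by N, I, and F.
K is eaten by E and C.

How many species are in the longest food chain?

One longest chain: D → L → J → M → N → G.
It has 6 species and 5 links.

6 species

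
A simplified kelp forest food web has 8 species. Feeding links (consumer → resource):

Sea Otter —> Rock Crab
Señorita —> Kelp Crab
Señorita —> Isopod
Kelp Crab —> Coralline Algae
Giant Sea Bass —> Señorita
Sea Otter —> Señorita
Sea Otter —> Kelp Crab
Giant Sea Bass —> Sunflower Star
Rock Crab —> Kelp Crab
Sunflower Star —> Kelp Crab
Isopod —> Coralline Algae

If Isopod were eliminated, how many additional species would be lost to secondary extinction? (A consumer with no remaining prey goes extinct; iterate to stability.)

Remove Isopod.
Every predator of it retains at least one other prey: Señorita still has Kelp Crab.
No consumer loses all prey, so no secondary extinctions occur.

0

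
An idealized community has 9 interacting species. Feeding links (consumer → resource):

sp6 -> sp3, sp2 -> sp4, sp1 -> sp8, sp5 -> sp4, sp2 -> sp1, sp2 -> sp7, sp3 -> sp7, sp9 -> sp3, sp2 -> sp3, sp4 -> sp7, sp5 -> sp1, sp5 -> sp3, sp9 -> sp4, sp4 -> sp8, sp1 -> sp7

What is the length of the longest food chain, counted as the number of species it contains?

One longest chain: sp7 → sp3 → sp6.
It has 3 species and 2 links.

3 species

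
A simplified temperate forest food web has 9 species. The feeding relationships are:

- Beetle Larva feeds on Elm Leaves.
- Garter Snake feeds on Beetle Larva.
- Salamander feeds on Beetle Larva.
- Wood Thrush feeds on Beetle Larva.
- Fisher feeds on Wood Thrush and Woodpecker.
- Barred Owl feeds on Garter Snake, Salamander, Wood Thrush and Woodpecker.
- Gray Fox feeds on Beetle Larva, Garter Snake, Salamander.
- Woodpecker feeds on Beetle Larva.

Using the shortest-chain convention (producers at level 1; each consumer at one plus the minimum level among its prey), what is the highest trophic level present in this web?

4

Producers (level 1): Elm Leaves.
Following each consumer down to its lowest-level prey: Elm Leaves → Beetle Larva → Woodpecker → Fisher (levels 1 through 4).
All prey of Fisher (Woodpecker 3, Wood Thrush 3) are at level 3 or above, so Fisher is at level 1 + 3 = 4.
Every consumer has at least one prey at level 3 or below, so none exceeds level 4.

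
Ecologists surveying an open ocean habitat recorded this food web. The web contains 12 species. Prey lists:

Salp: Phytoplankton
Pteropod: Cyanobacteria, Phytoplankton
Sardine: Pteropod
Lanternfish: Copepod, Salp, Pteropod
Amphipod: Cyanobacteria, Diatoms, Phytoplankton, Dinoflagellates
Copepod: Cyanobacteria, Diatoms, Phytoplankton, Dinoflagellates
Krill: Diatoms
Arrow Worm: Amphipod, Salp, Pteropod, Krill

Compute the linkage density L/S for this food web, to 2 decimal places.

There are L = 20 links among S = 12 species.
L/S = 20/12 = 1.6667 ≈ 1.67.

L/S = 1.67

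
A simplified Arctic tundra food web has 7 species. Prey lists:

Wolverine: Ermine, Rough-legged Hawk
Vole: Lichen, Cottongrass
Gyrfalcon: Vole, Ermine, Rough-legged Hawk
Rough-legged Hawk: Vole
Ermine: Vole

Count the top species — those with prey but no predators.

Top species (has prey, but nothing eats it): Gyrfalcon, Wolverine.
Count: 2.

2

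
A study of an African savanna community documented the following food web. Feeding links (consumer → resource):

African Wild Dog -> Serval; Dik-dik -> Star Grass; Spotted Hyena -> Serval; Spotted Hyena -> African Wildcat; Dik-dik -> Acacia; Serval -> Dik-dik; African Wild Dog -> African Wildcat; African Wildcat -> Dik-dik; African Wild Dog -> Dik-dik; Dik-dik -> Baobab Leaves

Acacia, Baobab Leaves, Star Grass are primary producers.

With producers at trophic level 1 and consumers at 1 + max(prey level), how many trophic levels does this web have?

Producers (level 1): Acacia, Baobab Leaves, Star Grass.
Acacia → Dik-dik → African Wildcat → Spotted Hyena gives Spotted Hyena level 4.
No species has a prey at level 4, so no species reaches level 5.

4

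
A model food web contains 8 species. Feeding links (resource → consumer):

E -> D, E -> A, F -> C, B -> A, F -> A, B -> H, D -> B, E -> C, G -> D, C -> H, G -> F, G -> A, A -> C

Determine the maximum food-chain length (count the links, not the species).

One longest chain: G → D → B → A → C → H.
It has 6 species and 5 links.

5 links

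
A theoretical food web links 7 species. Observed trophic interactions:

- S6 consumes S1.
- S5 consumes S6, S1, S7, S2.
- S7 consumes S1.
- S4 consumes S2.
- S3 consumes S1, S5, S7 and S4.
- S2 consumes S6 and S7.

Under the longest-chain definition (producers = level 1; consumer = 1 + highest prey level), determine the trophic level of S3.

Trophic level 5

S1 is a producer → level 1.
S7 eats S1 → level 2.
S2 eats S7 (level 2); other prey at levels: S6 2 → level 3.
S4 eats S2 → level 4.
S3 eats S4 (level 4); other prey at levels: S1 1, S7 2, S5 4 → level 5.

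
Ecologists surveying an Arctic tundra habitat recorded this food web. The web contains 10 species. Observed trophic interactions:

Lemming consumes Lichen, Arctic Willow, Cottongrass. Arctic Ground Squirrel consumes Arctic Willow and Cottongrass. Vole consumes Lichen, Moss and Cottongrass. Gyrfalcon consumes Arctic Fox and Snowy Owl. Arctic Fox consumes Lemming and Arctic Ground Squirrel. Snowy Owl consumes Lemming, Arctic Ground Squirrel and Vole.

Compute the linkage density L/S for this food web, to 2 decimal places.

There are L = 15 links among S = 10 species.
L/S = 15/10 = 1.5000 ≈ 1.50.

L/S = 1.50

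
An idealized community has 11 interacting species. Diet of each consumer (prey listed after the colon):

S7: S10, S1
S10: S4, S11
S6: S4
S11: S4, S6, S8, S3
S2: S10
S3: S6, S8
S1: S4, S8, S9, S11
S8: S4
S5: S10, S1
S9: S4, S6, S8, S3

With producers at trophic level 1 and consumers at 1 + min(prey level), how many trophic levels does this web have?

Producers (level 1): S4.
Following each consumer down to its lowest-level prey: S4 → S10 → S2 (levels 1 through 3).
All prey of S2 (S10 2) are at level 2 or above, so S2 is at level 1 + 2 = 3.
Every consumer has at least one prey at level 2 or below, so none exceeds level 3.

3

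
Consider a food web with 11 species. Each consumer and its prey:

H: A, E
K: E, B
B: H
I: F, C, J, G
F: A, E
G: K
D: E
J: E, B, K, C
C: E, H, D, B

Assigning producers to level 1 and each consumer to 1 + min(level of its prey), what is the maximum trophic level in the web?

Producers (level 1): A, E.
Following each consumer down to its lowest-level prey: E → K → G (levels 1 through 3).
All prey of G (K 2) are at level 2 or above, so G is at level 1 + 2 = 3.
Every consumer has at least one prey at level 2 or below, so none exceeds level 3.

3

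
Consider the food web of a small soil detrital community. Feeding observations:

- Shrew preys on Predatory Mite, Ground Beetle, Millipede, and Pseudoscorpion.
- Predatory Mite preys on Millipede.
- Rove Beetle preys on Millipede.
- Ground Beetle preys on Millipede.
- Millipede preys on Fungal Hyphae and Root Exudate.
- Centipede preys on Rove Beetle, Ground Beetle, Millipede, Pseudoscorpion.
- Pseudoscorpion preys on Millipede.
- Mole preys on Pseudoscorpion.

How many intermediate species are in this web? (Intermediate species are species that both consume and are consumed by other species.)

5

Intermediate species (has both prey and predators): Millipede, Rove Beetle, Ground Beetle, Pseudoscorpion, Predatory Mite.
Count: 5.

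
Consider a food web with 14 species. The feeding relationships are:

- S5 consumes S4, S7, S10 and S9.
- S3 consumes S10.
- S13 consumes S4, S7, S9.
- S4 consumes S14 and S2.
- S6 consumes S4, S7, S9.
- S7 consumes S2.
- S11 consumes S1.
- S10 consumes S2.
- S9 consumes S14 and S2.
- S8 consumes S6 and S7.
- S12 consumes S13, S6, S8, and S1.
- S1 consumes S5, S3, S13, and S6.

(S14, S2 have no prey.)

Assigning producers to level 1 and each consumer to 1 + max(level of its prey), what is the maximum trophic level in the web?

Producers (level 1): S14, S2.
S14 → S9 → S13 → S1 → S12 gives S12 level 5.
No species has a prey at level 5, so no species reaches level 6.

5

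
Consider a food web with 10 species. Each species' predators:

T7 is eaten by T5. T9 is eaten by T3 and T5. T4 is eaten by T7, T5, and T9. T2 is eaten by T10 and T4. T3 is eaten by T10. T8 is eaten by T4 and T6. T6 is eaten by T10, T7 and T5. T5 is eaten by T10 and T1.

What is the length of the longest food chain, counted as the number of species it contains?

One longest chain: T2 → T4 → T7 → T5 → T1.
It has 5 species and 4 links.

5 species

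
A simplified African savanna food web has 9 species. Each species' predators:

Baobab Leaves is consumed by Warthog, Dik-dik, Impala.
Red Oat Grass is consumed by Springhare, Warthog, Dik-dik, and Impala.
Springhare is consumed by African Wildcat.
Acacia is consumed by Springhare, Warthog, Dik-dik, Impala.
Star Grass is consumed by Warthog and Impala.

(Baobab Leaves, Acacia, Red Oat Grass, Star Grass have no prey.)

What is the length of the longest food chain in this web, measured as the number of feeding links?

2 links

One longest chain: Acacia → Springhare → African Wildcat.
It has 3 species and 2 links.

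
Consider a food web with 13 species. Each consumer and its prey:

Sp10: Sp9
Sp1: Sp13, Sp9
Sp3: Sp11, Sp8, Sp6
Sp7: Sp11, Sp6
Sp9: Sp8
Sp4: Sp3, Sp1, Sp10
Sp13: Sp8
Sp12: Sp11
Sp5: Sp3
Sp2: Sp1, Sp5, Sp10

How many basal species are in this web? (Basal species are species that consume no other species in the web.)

3

Basal species (no prey listed): Sp11, Sp8, Sp6.
Count: 3.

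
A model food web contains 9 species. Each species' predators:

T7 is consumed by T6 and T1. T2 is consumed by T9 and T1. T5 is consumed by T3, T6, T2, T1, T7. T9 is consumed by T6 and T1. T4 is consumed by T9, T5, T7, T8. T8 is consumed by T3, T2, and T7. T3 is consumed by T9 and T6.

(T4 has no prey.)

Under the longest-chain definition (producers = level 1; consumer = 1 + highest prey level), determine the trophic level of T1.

Trophic level 5

T4 is a producer → level 1.
T8 eats T4 → level 2.
T2 eats T8 (level 2); other prey at levels: T5 2 → level 3.
T9 eats T2 (level 3); other prey at levels: T4 1, T3 3 → level 4.
T1 eats T9 (level 4); other prey at levels: T5 2, T2 3, T7 3 → level 5.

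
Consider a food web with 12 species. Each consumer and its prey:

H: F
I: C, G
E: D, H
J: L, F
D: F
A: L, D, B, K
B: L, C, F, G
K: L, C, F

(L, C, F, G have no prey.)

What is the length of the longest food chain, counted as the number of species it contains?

One longest chain: F → D → E.
It has 3 species and 2 links.

3 species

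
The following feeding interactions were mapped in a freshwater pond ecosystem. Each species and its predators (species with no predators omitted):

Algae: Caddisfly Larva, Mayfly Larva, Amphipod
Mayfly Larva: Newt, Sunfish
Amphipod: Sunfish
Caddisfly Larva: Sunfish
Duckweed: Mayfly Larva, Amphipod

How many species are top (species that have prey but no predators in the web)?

2

Top species (has prey, but nothing eats it): Newt, Sunfish.
Count: 2.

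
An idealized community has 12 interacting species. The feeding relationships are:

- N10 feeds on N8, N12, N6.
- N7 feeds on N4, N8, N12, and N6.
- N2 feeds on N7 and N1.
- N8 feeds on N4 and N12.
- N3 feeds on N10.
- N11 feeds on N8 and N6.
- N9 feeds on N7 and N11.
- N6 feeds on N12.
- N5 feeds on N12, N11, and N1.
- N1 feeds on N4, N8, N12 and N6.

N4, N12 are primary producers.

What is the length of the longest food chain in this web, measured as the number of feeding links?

One longest chain: N12 → N6 → N1 → N2.
It has 4 species and 3 links.

3 links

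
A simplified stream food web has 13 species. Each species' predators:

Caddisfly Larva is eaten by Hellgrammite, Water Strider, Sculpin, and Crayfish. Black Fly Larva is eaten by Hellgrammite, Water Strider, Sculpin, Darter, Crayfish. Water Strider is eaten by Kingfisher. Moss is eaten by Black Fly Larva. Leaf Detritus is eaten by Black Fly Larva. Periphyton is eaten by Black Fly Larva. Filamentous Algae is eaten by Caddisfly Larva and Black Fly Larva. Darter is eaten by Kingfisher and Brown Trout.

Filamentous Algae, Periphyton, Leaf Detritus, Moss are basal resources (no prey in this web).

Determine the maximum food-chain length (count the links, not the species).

One longest chain: Filamentous Algae → Caddisfly Larva → Water Strider → Kingfisher.
It has 4 species and 3 links.

3 links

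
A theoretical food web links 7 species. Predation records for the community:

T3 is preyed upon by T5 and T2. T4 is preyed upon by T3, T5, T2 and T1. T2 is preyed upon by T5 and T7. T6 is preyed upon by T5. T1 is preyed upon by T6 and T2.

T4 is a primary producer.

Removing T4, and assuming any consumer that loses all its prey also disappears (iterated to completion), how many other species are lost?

6

Remove T4.
Round 1: T1 (all prey gone), T3 (all prey gone) → extinct.
Round 2: T2 (all prey gone), T6 (all prey gone) → extinct.
Round 3: T7 (all prey gone), T5 (all prey gone) → extinct.
No further losses. Total secondary extinctions: 6.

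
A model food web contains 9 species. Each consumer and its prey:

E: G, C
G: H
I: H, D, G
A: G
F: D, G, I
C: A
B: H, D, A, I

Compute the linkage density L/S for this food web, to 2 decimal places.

There are L = 15 links among S = 9 species.
L/S = 15/9 = 1.6667 ≈ 1.67.

L/S = 1.67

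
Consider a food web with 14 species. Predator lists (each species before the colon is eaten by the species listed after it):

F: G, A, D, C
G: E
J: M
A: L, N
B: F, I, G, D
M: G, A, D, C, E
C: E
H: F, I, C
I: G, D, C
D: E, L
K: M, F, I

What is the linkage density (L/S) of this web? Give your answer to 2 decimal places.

L/S = 2.07

There are L = 29 links among S = 14 species.
L/S = 29/14 = 2.0714 ≈ 2.07.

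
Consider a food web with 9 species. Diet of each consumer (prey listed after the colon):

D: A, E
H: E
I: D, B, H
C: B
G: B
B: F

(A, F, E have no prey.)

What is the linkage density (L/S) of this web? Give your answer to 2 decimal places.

There are L = 9 links among S = 9 species.
L/S = 9/9 = 1.0000 ≈ 1.00.

L/S = 1.00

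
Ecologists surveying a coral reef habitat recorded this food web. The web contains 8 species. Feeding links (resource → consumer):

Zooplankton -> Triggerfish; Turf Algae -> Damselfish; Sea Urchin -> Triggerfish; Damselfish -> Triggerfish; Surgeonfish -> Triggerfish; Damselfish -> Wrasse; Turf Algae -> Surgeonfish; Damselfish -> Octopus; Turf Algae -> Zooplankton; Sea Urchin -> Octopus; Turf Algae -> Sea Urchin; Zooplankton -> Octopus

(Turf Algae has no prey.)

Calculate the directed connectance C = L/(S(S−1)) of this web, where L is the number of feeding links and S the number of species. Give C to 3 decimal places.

The web has S = 8 species and L = 12 feeding links.
C = L / (S(S−1)) = 12 / 56 = 0.2143 ≈ 0.214.

C = 0.214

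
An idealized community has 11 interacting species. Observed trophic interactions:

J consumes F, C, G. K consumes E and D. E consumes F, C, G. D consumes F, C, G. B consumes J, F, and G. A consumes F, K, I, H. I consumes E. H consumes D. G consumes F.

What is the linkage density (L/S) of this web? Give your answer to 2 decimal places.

There are L = 21 links among S = 11 species.
L/S = 21/11 = 1.9091 ≈ 1.91.

L/S = 1.91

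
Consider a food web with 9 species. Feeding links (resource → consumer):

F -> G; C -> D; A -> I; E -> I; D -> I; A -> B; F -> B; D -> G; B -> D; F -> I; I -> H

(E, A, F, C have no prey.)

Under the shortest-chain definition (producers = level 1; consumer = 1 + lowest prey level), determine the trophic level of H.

E is a producer → level 1.
I eats E → level 2.
H eats I → level 3.
No prey of H is below level 2, so 3 is the minimum.

Trophic level 3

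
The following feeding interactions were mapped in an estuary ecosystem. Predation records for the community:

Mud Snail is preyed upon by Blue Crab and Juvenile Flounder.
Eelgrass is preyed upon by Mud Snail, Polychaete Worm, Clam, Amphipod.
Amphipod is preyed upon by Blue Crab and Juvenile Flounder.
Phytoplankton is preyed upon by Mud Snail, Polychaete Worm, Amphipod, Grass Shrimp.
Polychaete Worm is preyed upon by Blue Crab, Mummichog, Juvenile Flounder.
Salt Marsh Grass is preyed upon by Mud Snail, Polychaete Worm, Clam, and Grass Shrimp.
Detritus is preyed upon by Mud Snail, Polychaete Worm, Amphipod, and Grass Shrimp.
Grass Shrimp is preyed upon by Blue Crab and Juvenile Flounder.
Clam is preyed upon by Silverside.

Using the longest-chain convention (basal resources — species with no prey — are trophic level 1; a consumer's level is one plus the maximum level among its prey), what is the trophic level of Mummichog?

Trophic level 3

Phytoplankton has no prey (basal) → level 1.
Polychaete Worm eats Phytoplankton (level 1); other prey at levels: Detritus 1, Salt Marsh Grass 1, Eelgrass 1 → level 2.
Mummichog eats Polychaete Worm → level 3.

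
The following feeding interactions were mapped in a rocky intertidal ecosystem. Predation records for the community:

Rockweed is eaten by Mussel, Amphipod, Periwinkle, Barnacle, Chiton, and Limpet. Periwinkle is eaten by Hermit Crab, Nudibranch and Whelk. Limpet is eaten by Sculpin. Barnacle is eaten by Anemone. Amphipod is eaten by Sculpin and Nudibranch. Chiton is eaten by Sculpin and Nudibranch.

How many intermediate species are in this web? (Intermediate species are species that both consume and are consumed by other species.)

5

Intermediate species (has both prey and predators): Periwinkle, Amphipod, Barnacle, Chiton, Limpet.
Count: 5.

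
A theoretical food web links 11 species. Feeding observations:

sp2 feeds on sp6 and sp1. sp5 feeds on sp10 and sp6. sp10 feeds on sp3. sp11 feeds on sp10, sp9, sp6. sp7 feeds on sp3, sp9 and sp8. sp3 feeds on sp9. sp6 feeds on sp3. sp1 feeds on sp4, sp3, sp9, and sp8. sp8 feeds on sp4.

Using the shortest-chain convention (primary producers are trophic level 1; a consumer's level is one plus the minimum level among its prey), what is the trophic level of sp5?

sp9 is a producer → level 1.
sp3 eats sp9 → level 2.
sp6 eats sp3 → level 3.
sp5 eats sp6 → level 4.
No prey of sp5 is below level 3, so 4 is the minimum.

Trophic level 4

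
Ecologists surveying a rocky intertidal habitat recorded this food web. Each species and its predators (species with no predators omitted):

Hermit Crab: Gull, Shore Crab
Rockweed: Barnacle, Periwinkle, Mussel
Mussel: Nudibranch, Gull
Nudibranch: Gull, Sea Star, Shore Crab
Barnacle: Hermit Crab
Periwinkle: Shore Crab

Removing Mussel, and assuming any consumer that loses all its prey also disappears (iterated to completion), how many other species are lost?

2

Remove Mussel.
Round 1: Nudibranch (all prey gone) → extinct.
Round 2: Sea Star (all prey gone) → extinct.
No further losses. Total secondary extinctions: 2.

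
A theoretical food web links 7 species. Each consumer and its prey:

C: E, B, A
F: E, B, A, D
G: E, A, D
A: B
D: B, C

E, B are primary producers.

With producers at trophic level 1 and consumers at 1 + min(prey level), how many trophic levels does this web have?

Producers (level 1): E, B.
Following each consumer down to its lowest-level prey: E → G (levels 1 through 2).
All prey of G (E 1, A 2, D 2) are at level 1 or above, so G is at level 1 + 1 = 2.
Every consumer has at least one prey at level 1 or below, so none exceeds level 2.

2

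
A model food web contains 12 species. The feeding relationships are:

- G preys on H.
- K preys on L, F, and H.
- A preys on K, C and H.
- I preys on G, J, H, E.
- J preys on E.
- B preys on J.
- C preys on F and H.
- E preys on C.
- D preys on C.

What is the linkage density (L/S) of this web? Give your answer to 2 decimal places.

L/S = 1.42

There are L = 17 links among S = 12 species.
L/S = 17/12 = 1.4167 ≈ 1.42.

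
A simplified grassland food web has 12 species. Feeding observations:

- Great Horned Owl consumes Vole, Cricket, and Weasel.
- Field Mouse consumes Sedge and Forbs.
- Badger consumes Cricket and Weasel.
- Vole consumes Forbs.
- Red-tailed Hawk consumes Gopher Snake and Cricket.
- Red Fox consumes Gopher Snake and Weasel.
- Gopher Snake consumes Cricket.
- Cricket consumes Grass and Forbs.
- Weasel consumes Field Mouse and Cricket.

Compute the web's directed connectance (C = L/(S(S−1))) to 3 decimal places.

The web has S = 12 species and L = 17 feeding links.
C = L / (S(S−1)) = 17 / 132 = 0.1288 ≈ 0.129.

C = 0.129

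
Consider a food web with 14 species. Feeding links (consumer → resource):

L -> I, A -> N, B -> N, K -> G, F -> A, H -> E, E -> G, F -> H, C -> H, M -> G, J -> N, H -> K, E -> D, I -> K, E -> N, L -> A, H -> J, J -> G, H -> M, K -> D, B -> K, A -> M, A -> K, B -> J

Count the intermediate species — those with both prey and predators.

7

Intermediate species (has both prey and predators): J, M, E, K, I, H, A.
Count: 7.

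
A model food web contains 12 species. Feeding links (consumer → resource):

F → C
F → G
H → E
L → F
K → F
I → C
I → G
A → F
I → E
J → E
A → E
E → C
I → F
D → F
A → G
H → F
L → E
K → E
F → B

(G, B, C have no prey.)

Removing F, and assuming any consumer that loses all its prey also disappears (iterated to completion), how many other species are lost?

Remove F.
Round 1: D (all prey gone) → extinct.
No further losses. Total secondary extinctions: 1.

1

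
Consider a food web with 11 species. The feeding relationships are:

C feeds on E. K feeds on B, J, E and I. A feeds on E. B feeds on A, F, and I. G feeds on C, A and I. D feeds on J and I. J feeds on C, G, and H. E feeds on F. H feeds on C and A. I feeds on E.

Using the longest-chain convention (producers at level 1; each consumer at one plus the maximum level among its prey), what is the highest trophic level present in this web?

Producers (level 1): F.
F → E → C → H → J → K gives K level 6.
No species has a prey at level 6, so no species reaches level 7.

6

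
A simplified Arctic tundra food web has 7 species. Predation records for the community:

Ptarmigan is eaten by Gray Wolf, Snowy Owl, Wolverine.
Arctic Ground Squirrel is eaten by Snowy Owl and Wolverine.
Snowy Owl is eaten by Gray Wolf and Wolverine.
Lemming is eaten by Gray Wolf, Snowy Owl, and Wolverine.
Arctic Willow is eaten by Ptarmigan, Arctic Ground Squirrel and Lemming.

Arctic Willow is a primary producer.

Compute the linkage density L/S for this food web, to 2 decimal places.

L/S = 1.86

There are L = 13 links among S = 7 species.
L/S = 13/7 = 1.8571 ≈ 1.86.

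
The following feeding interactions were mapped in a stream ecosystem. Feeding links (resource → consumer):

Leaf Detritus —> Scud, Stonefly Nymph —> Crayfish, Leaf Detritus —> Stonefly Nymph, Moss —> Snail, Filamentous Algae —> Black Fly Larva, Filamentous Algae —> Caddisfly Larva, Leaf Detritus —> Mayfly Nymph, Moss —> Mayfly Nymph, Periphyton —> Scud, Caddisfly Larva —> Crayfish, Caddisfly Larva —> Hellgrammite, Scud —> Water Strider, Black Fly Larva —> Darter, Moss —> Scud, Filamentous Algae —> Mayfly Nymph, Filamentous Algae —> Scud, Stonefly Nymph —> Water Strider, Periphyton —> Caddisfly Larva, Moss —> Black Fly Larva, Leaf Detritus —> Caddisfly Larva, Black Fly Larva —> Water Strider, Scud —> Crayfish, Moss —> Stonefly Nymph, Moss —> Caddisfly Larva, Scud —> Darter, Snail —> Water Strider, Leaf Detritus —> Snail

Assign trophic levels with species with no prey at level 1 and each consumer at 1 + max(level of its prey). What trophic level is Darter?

Moss has no prey (basal) → level 1.
Scud eats Moss (level 1); other prey at levels: Periphyton 1, Filamentous Algae 1, Leaf Detritus 1 → level 2.
Darter eats Scud (level 2); other prey at levels: Black Fly Larva 2 → level 3.

Trophic level 3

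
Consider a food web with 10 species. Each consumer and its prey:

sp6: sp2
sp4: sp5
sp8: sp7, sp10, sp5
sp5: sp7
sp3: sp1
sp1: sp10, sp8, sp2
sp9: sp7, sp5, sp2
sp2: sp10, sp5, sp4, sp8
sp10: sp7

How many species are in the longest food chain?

One longest chain: sp7 → sp5 → sp4 → sp2 → sp1 → sp3.
It has 6 species and 5 links.

6 species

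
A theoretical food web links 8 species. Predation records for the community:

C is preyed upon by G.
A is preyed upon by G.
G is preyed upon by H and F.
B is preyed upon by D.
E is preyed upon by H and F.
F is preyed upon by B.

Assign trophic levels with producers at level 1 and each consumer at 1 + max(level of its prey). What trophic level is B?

Trophic level 4

A is a producer → level 1.
G eats A (level 1); other prey at levels: C 1 → level 2.
F eats G (level 2); other prey at levels: E 1 → level 3.
B eats F → level 4.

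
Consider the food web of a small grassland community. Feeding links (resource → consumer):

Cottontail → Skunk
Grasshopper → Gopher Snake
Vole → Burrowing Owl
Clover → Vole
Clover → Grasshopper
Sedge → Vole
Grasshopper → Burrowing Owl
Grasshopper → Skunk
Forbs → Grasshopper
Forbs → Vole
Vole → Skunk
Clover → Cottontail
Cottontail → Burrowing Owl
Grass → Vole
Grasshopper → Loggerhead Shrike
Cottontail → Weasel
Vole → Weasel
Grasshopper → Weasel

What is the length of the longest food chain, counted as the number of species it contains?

One longest chain: Forbs → Grasshopper → Gopher Snake.
It has 3 species and 2 links.

3 species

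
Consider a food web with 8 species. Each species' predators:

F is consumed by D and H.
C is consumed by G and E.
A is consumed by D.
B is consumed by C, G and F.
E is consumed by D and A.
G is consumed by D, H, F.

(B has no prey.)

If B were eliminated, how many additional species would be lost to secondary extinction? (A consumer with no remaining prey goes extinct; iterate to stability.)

Remove B.
Round 1: C (all prey gone) → extinct.
Round 2: G (all prey gone), E (all prey gone) → extinct.
Round 3: F (all prey gone), A (all prey gone) → extinct.
Round 4: D (all prey gone), H (all prey gone) → extinct.
No further losses. Total secondary extinctions: 7.

7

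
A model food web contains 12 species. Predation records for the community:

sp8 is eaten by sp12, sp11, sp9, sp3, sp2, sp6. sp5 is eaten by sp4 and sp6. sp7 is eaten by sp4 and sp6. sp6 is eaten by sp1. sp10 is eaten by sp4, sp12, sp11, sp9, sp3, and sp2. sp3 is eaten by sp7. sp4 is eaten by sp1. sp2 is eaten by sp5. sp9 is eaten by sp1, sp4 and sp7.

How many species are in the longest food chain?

One longest chain: sp10 → sp9 → sp7 → sp6 → sp1.
It has 5 species and 4 links.

5 species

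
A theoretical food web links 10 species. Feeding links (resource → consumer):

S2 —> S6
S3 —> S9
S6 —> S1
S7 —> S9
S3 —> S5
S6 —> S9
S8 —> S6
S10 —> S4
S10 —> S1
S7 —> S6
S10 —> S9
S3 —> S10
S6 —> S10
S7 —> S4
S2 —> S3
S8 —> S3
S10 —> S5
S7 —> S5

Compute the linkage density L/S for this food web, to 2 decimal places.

L/S = 1.80

There are L = 18 links among S = 10 species.
L/S = 18/10 = 1.8000 ≈ 1.80.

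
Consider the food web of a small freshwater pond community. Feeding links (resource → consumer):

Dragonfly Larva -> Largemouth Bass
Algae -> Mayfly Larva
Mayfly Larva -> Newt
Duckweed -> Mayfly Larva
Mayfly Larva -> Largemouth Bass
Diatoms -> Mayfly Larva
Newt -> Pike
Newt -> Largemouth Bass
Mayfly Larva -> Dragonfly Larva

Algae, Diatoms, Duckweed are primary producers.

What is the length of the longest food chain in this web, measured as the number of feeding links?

3 links

One longest chain: Algae → Mayfly Larva → Newt → Largemouth Bass.
It has 4 species and 3 links.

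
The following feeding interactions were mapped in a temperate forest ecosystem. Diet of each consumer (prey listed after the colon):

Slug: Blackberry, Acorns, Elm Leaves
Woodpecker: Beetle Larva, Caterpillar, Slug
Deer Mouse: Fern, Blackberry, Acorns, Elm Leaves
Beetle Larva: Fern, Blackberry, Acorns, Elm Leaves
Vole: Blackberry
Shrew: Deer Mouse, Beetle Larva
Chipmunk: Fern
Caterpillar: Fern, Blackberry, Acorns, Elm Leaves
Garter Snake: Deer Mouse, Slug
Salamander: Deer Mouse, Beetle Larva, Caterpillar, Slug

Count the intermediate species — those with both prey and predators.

4

Intermediate species (has both prey and predators): Deer Mouse, Beetle Larva, Caterpillar, Slug.
Count: 4.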